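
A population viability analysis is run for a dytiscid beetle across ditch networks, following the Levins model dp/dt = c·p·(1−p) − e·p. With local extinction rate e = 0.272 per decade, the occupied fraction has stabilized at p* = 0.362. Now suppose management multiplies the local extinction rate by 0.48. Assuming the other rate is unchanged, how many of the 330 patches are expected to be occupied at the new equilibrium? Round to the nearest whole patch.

229

Balance c(1−p*) = e gives c = e/(1 − 0.36200) = 0.272/0.63800 = 0.42633.
New p* = 1 − e/c = 1 − 0.13056/0.42633 = 0.69376.
Expected occupied = 330 × 0.69376 = 228.94 ≈ 229.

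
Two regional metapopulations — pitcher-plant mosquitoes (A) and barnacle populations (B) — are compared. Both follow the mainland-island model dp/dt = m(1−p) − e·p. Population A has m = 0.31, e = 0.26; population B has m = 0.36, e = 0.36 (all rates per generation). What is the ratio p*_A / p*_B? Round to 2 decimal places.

1.09

A: p*_A = m/(m+e) = 0.31/0.5700 = 0.5439.
B: p*_B = 0.36/0.7200 = 0.5000.
p*_A / p*_B = 0.5439/0.5000 = 1.0877.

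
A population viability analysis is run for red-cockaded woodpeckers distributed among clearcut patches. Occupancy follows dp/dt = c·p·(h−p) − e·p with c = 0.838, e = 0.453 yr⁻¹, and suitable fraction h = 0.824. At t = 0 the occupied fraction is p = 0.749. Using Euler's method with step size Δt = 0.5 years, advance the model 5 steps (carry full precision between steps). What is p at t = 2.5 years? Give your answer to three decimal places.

Update rule: p ← p + [c·p·(h−p) − e·p]·Δt with Δt = 0.5.
t = 0.5: p = 0.74900 + (-0.14611) = 0.60289
t = 1: p = 0.60289 + (-0.08070) = 0.52219
t = 1.5: p = 0.52219 + (-0.05224) = 0.46995
t = 2: p = 0.46995 + (-0.03673) = 0.43322
t = 2.5: p = 0.43322 + (-0.02719) = 0.40603

0.406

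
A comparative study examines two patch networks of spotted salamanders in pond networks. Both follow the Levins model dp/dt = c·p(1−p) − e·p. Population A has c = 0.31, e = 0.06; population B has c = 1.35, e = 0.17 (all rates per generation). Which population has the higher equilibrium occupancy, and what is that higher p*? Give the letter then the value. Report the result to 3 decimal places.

B, 0.874

A: p*_A = 1 − 0.06/0.31 = 0.8065.
B: p*_B = 1 − 0.17/1.35 = 0.8741.
B is higher at 0.8741.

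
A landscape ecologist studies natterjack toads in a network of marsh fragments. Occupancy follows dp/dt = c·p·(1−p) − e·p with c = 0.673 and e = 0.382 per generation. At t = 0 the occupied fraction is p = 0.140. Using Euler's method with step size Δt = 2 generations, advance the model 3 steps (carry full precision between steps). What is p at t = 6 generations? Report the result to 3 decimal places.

0.318

Update rule: p ← p + [c·p·(1−p) − e·p]·Δt with Δt = 2.
t = 2: p = 0.14000 + (+0.05510) = 0.19510
t = 4: p = 0.19510 + (+0.06231) = 0.25741
t = 6: p = 0.25741 + (+0.06063) = 0.31804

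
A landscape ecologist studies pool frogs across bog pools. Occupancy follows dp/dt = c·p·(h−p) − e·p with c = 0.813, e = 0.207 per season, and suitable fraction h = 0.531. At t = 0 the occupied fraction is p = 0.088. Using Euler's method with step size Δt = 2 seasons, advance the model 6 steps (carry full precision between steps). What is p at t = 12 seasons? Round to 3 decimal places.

Update rule: p ← p + [c·p·(h−p) − e·p]·Δt with Δt = 2.
step 1: Δp = +0.02696, p = 0.11496
step 2: Δp = +0.03017, p = 0.14513
step 3: Δp = +0.03097, p = 0.17610
step 4: Δp = +0.02872, p = 0.20482
step 5: Δp = +0.02383, p = 0.22865
step 6: Δp = +0.01775, p = 0.24640

0.246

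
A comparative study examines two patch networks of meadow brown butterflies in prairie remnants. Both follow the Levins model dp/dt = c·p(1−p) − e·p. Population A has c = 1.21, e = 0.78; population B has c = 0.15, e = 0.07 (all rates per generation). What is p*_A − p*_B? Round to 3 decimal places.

-0.178

A: p*_A = 1 − 0.78/1.21 = 0.3554.
B: p*_B = 1 − 0.07/0.15 = 0.5333.
p*_A − p*_B = 0.3554 − 0.5333 = -0.1780.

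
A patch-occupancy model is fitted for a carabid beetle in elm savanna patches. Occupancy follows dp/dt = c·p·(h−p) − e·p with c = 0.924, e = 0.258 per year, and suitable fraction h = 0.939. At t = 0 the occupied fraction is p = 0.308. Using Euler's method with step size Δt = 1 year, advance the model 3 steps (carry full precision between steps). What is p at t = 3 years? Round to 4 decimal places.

Update rule: p ← p + [c·p·(h−p) − e·p]·Δt with Δt = 1.
p: 0.30800 → 0.40811  (Δp = +0.10011)
p: 0.40811 → 0.50302  (Δp = +0.09490)
p: 0.50302 → 0.57588  (Δp = +0.07286)

0.5759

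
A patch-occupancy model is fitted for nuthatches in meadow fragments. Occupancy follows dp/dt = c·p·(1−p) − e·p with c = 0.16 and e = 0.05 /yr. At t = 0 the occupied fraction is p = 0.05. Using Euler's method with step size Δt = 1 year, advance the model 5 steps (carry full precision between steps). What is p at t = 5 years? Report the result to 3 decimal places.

0.081

Update rule: p ← p + [c·p·(1−p) − e·p]·Δt with Δt = 1.
t = 1: p = 0.05000 + (+0.00510) = 0.05510
t = 2: p = 0.05510 + (+0.00558) = 0.06068
t = 3: p = 0.06068 + (+0.00609) = 0.06676
t = 4: p = 0.06676 + (+0.00663) = 0.07339
t = 5: p = 0.07339 + (+0.00721) = 0.08060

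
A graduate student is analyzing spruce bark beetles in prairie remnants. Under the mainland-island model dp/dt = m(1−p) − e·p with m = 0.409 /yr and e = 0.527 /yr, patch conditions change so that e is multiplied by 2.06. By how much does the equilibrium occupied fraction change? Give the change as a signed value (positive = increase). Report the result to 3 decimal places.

-0.163

Before: p* = 0.409/(0.409+0.527) = 0.4370.
After: m = 0.409, e = 1.08562; p* = 0.409/1.4946 = 0.2736.
Δp* = 0.2736 − 0.4370 = -0.1633.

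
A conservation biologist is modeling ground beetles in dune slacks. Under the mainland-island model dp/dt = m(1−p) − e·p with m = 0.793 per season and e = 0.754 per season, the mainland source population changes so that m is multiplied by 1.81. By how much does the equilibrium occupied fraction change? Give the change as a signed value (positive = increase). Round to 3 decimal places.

Before: p* = 0.793/(0.793+0.754) = 0.5126.
After: m = 1.43533, e = 0.754; p* = 1.43533/2.1893 = 0.6556.
Δp* = 0.6556 − 0.5126 = +0.1430.

0.143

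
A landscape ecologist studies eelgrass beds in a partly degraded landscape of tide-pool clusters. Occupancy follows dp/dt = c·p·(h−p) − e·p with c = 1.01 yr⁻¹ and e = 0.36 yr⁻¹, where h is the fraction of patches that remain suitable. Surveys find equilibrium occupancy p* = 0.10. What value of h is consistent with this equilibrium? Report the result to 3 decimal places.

0.456

At equilibrium c(h−p*) = e, so h = p* + e/c.
h = 0.10 + 0.36/1.01 = 0.10 + 0.3564 = 0.4564.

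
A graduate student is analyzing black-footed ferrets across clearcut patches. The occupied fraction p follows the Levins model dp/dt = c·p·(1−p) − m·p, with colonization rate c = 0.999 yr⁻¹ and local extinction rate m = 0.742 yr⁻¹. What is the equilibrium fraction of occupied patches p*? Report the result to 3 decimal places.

0.257

Setting dp/dt = 0 and dividing through by p* gives c·(1−p*) = m.
So p* = 1 − m/c = 1 − 0.742/0.999 = 1 − 0.7427 = 0.2573.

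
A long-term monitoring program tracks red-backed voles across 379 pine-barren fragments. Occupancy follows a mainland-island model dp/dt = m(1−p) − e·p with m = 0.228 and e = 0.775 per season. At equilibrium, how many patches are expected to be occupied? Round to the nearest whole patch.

86

p* = m/(m+e) = 0.228/1.0030 = 0.2273.
Expected occupied patches = N × p* = 379 × 0.2273 = 86.15 ≈ 86.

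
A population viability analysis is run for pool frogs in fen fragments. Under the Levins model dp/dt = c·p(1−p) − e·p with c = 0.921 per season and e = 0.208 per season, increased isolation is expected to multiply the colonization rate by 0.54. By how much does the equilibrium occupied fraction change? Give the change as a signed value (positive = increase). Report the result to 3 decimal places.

Before: p* = 1 − 0.208/0.921 = 0.7742.
After the change, c = 0.49734, e = 0.208, so p* = 1 − 0.208/0.49734 = 0.5818.
Δp* = 0.5818 − 0.7742 = -0.1924.

-0.192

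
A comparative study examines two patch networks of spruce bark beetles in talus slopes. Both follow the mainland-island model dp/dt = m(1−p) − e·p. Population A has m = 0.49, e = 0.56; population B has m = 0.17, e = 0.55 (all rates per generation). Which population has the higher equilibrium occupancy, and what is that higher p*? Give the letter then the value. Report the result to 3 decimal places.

A: p*_A = m/(m+e) = 0.49/1.0500 = 0.4667.
B: p*_B = 0.17/0.7200 = 0.2361.
A is higher at 0.4667.

A, 0.467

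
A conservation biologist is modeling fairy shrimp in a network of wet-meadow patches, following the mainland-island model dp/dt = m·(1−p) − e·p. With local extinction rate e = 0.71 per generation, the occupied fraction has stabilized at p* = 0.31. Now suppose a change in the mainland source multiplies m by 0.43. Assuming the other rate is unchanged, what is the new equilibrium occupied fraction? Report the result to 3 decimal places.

0.162

Balance m(1−p*) = e·p* gives m = e·p*/(1−p*) = 0.71×0.31000/0.69000 = 0.31899.
New p* = m/(m+e) = 0.13717/(0.13717+0.71000) = 0.16192.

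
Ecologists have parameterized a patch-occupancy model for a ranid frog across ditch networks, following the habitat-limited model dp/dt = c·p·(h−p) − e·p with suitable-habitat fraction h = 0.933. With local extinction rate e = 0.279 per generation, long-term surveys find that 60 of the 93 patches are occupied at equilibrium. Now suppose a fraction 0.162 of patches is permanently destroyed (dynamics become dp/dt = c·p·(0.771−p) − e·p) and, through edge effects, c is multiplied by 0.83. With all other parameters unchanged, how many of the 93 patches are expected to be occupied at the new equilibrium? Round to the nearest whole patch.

39

Observed p* = 60/93 = 0.64516.
Balance c(h−p*) = e gives c = e/(0.933 − 0.64516) = 0.279/0.28784 = 0.96929.
New p* = 0.771 − e/c = 0.771 − 0.27900/0.80451 = 0.42421.
Expected occupied = 93 × 0.42421 = 39.45 ≈ 39.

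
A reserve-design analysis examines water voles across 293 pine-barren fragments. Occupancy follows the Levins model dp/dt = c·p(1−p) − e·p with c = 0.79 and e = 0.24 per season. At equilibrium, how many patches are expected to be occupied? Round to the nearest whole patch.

204

p* = 1 − e/c = 1 − 0.24/0.79 = 0.6962.
Expected occupied patches = N × p* = 293 × 0.6962 = 203.99 ≈ 204.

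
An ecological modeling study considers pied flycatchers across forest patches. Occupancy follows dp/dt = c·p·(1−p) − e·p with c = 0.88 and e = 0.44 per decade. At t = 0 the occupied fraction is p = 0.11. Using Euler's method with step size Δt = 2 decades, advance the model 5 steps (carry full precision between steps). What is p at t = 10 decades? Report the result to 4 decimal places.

Update rule: p ← p + [c·p·(1−p) − e·p]·Δt with Δt = 2.
step 1: Δp = +0.07550, p = 0.18550
step 2: Δp = +0.10268, p = 0.28818
step 3: Δp = +0.10743, p = 0.39562
step 4: Δp = +0.07268, p = 0.46830
step 5: Δp = +0.02613, p = 0.49443

0.4944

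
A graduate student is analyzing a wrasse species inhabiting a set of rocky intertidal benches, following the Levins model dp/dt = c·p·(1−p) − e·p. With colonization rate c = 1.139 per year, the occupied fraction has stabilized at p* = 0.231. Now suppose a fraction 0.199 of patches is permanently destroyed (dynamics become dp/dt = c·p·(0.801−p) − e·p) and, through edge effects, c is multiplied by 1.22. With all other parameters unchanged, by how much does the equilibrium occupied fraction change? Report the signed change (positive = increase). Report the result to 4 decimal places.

Balance c(1−p*) = e gives e = 1.139×(1 − 0.23100) = 0.87589.
New p* = 0.801 − e/c = 0.801 − 0.87589/1.38958 = 0.17067.
Δp* = 0.17067 − 0.23100 = -0.06033.

-0.0603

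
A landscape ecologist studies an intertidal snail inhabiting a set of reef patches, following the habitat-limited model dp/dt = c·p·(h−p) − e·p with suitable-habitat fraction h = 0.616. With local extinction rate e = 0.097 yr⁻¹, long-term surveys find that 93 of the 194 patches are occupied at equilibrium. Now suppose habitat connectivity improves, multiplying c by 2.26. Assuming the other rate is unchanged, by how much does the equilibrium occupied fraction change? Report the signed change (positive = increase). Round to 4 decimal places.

Observed p* = 93/194 = 0.47938.
Balance c(h−p*) = e gives c = e/(0.616 − 0.47938) = 0.097/0.13662 = 0.71000.
New p* = 0.616 − e/c = 0.616 − 0.09700/1.60460 = 0.55555.
Δp* = 0.55555 − 0.47938 = +0.07617.

0.0762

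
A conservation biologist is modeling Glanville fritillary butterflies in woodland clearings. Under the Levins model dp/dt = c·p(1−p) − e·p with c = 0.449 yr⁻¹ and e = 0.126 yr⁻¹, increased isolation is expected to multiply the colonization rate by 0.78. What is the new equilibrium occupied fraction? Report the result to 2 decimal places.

0.64

Before: p* = 1 − 0.126/0.449 = 0.7194.
After the change, c = 0.35022, e = 0.126, so p* = 1 − 0.126/0.35022 = 0.6402.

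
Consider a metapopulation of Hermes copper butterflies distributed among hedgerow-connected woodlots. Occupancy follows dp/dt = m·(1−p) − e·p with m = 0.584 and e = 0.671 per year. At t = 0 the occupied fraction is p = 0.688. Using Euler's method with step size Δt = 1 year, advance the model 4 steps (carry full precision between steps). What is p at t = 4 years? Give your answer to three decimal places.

0.466

Update rule: p ← p + [m·(1−p) − e·p]·Δt with Δt = 1.
t = 1: p = 0.68800 + (-0.27944) = 0.40856
t = 2: p = 0.40856 + (+0.07126) = 0.47982
t = 3: p = 0.47982 + (-0.01817) = 0.46165
t = 4: p = 0.46165 + (+0.00463) = 0.46628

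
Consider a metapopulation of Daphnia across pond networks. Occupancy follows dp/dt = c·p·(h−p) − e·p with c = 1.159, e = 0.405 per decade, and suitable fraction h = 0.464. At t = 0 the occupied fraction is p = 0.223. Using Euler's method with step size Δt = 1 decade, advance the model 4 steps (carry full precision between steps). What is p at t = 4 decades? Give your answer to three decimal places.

0.155

Update rule: p ← p + [c·p·(h−p) − e·p]·Δt with Δt = 1.
p: 0.22300 → 0.19497  (Δp = -0.02803)
p: 0.19497 → 0.17680  (Δp = -0.01817)
p: 0.17680 → 0.16405  (Δp = -0.01275)
p: 0.16405 → 0.15464  (Δp = -0.00941)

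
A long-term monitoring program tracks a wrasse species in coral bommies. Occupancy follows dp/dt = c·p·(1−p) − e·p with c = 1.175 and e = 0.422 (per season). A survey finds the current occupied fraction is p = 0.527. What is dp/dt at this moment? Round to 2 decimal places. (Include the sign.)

0.07

Colonization term: c·p·(1−p) = 1.175×0.527×0.4730 = 0.29289.
Extinction term: e·p = 0.22239.
dp/dt = 0.29289 − 0.22239 = 0.07050.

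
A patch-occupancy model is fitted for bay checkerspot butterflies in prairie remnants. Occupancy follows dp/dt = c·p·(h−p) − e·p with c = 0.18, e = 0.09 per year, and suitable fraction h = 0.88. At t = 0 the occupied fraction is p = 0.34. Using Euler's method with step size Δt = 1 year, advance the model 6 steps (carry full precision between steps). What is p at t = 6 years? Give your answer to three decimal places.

Update rule: p ← p + [c·p·(h−p) − e·p]·Δt with Δt = 1.
t = 1: p = 0.34000 + (+0.00245) = 0.34245
t = 2: p = 0.34245 + (+0.00231) = 0.34476
t = 3: p = 0.34476 + (+0.00219) = 0.34695
t = 4: p = 0.34695 + (+0.00206) = 0.34901
t = 5: p = 0.34901 + (+0.00195) = 0.35096
t = 6: p = 0.35096 + (+0.00183) = 0.35279

0.353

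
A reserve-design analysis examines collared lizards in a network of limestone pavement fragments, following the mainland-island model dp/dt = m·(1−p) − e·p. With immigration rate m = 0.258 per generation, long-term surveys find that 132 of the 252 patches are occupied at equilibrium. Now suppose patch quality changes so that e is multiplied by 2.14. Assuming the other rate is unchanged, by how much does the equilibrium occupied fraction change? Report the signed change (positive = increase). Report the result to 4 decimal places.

-0.1843

Observed p* = 132/252 = 0.52381.
Balance m(1−p*) = e·p* gives e = m(1−p*)/p* = 0.258×0.47619/0.52381 = 0.23455.
New p* = m/(m+e) = 0.25800/(0.25800+0.50194) = 0.33950.
Δp* = 0.33950 − 0.52381 = -0.18431.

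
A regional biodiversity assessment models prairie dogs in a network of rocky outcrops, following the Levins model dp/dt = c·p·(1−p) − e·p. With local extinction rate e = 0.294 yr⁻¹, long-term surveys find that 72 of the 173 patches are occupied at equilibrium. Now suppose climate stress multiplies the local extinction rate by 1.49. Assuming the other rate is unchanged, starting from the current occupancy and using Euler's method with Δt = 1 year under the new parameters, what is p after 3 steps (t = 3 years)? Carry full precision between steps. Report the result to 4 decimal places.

0.2862

Observed p* = 72/173 = 0.41618.
Balance c(1−p*) = e gives c = e/(1 − 0.41618) = 0.294/0.58382 = 0.50358.
Starting from p₀ = 0.41618; update p ← p + (dp/dt)·Δt with the new parameters.
t = 1: p = 0.41618 + (-0.05996) = 0.35623
t = 2: p = 0.35623 + (-0.04056) = 0.31567
t = 3: p = 0.31567 + (-0.02950) = 0.28617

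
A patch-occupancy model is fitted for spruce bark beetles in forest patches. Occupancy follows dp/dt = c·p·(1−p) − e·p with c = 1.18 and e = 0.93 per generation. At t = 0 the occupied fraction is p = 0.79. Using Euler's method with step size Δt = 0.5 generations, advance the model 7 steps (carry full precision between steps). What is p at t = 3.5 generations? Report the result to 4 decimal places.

0.2794

Update rule: p ← p + [c·p·(1−p) − e·p]·Δt with Δt = 0.5.
p: 0.79000 → 0.52053  (Δp = -0.26947)
p: 0.52053 → 0.42574  (Δp = -0.09480)
p: 0.42574 → 0.37201  (Δp = -0.05372)
p: 0.37201 → 0.33686  (Δp = -0.03515)
p: 0.33686 → 0.31202  (Δp = -0.02484)
p: 0.31202 → 0.29358  (Δp = -0.01844)
p: 0.29358 → 0.27943  (Δp = -0.01415)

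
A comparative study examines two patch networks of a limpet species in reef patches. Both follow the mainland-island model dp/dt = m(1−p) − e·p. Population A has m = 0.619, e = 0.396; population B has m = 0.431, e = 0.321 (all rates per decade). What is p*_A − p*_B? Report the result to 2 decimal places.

0.04

A: p*_A = m/(m+e) = 0.619/1.0150 = 0.6099.
B: p*_B = 0.431/0.7520 = 0.5731.
p*_A − p*_B = 0.6099 − 0.5731 = 0.0367.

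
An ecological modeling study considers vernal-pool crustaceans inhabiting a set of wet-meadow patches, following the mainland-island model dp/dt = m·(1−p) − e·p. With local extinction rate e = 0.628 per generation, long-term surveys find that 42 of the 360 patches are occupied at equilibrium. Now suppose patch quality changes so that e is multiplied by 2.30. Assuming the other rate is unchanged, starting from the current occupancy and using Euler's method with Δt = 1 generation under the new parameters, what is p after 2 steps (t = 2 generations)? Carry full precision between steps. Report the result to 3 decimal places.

0.072

Observed p* = 42/360 = 0.11667.
Balance m(1−p*) = e·p* gives m = e·p*/(1−p*) = 0.628×0.11667/0.88333 = 0.08294.
Starting from p₀ = 0.11667; update p ← p + (dp/dt)·Δt with the new parameters.
  1  |  dp/dt·Δt = -0.095247  |  p_1 = 0.021420
  2  |  dp/dt·Δt = +0.050228  |  p_2 = 0.071648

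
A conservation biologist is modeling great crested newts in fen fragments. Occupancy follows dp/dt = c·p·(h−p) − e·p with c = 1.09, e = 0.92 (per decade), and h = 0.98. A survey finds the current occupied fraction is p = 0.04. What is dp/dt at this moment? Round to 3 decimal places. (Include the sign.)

0.004

Colonization term: c·p·(h−p) = 1.09×0.04×0.9400 = 0.04098.
Extinction term: e·p = 0.03680.
dp/dt = 0.04098 − 0.03680 = 0.00418.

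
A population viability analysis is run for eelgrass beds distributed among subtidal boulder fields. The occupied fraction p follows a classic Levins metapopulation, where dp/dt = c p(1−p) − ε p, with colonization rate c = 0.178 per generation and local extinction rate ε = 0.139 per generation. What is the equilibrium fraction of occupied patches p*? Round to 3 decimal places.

0.219

At equilibrium, colonization balances extinction: c·p*·(1−p*) = ε·p*.
So p* = 1 − ε/c = 1 − 0.139/0.178 = 1 − 0.7809 = 0.2191.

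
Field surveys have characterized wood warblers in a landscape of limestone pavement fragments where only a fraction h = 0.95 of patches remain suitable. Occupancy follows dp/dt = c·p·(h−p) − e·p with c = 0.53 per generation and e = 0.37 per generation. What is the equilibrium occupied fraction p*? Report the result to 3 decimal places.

0.252

Setting dp/dt = 0 and dividing by p* gives c·(h−p*) = e.
So p* = h − e/c = 0.95 − 0.37/0.53 = 0.95 − 0.6981 = 0.2519.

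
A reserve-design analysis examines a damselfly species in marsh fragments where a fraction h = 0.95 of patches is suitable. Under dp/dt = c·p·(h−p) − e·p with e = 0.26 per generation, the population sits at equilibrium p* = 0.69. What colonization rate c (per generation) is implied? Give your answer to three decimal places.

1.000

At equilibrium c(h−p*) = e, so c = e/(h−p*).
c = 0.26/(0.95 − 0.69) = 0.26/0.2600 = 1.0000.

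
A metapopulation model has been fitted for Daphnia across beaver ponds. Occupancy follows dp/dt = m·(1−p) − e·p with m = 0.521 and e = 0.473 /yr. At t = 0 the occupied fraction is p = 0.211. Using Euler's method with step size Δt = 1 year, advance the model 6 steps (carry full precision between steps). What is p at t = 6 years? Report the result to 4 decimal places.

Update rule: p ← p + [m·(1−p) − e·p]·Δt with Δt = 1.
p: 0.21100 → 0.52227  (Δp = +0.31127)
p: 0.52227 → 0.52413  (Δp = +0.00187)
p: 0.52413 → 0.52414  (Δp = +0.00001)
p: 0.52414 → 0.52414  (Δp = +0.00000)
p: 0.52414 → 0.52414  (Δp = +0.00000)
p: 0.52414 → 0.52414  (Δp = +0.00000)

0.5241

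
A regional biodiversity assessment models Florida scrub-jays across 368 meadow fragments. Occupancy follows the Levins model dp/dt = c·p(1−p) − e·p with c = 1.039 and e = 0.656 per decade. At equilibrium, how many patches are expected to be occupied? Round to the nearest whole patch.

p* = 1 − e/c = 1 − 0.656/1.039 = 0.3686.
Expected occupied patches = N × p* = 368 × 0.3686 = 135.65 ≈ 136.

136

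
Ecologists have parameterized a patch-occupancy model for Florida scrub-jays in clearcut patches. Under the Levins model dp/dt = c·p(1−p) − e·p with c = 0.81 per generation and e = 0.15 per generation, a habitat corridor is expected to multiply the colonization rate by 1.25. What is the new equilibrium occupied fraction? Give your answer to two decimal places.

0.85

Before: p* = 1 − 0.15/0.81 = 0.8148.
After the change, c = 1.0125, e = 0.15, so p* = 1 − 0.15/1.0125 = 0.8519.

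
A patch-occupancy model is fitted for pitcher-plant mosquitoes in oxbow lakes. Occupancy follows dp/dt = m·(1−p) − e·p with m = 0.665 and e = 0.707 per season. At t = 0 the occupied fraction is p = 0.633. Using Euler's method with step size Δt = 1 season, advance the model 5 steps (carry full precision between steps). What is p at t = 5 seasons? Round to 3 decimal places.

Update rule: p ← p + [m·(1−p) − e·p]·Δt with Δt = 1.
  1  |  dp/dt·Δt = -0.203476  |  p_1 = 0.429524
  2  |  dp/dt·Δt = +0.075693  |  p_2 = 0.505217
  3  |  dp/dt·Δt = -0.028158  |  p_3 = 0.477059
  4  |  dp/dt·Δt = +0.010475  |  p_4 = 0.487534
  5  |  dp/dt·Δt = -0.003897  |  p_5 = 0.483637

0.484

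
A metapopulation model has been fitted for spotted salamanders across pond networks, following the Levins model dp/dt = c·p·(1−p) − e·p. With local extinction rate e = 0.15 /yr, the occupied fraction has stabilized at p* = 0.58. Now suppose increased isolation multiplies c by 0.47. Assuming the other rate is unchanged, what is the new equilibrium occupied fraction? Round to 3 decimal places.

Balance c(1−p*) = e gives c = e/(1 − 0.58000) = 0.15/0.42000 = 0.35714.
New p* = 1 − e/c = 1 − 0.15000/0.16786 = 0.10640.

0.106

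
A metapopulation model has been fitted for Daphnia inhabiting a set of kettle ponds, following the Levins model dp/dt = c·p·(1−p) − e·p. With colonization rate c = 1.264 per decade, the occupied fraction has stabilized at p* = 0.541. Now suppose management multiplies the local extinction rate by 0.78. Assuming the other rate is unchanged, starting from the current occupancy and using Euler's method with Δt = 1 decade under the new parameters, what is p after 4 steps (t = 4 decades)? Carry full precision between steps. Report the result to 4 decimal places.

Balance c(1−p*) = e gives e = 1.264×(1 − 0.54100) = 0.58018.
Starting from p₀ = 0.54100; update p ← p + (dp/dt)·Δt with the new parameters.
  1  |  dp/dt·Δt = +0.069053  |  p_1 = 0.610053
  2  |  dp/dt·Δt = +0.024619  |  p_2 = 0.634672
  3  |  dp/dt·Δt = +0.005863  |  p_3 = 0.640535
  4  |  dp/dt·Δt = +0.001170  |  p_4 = 0.641705

0.6417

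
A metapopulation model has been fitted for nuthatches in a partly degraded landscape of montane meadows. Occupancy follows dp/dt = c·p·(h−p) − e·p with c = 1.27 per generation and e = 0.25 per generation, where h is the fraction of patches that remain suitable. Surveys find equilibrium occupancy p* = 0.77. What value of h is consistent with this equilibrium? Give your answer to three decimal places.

0.967

At equilibrium c(h−p*) = e, so h = p* + e/c.
h = 0.77 + 0.25/1.27 = 0.77 + 0.1969 = 0.9669.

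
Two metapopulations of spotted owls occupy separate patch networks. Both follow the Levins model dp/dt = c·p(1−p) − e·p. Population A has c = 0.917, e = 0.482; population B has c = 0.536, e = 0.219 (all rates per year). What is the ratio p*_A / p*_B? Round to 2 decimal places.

0.80

A: p*_A = 1 − 0.482/0.917 = 0.4744.
B: p*_B = 1 − 0.219/0.536 = 0.5914.
p*_A / p*_B = 0.4744/0.5914 = 0.8021.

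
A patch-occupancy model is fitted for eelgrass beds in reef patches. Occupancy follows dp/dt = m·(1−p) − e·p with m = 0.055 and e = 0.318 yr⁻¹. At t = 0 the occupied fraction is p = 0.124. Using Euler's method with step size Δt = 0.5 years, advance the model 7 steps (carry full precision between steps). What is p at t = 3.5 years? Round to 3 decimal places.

0.142

Update rule: p ← p + [m·(1−p) − e·p]·Δt with Δt = 0.5.
p: 0.12400 → 0.12837  (Δp = +0.00437)
p: 0.12837 → 0.13193  (Δp = +0.00356)
p: 0.13193 → 0.13483  (Δp = +0.00289)
p: 0.13483 → 0.13718  (Δp = +0.00235)
p: 0.13718 → 0.13910  (Δp = +0.00192)
p: 0.13910 → 0.14066  (Δp = +0.00156)
p: 0.14066 → 0.14192  (Δp = +0.00127)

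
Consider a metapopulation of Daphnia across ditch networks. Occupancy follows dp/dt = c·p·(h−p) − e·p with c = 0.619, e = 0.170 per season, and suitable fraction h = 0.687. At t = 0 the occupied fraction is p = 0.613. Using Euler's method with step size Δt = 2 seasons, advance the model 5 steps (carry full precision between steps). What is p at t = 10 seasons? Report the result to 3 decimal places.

Update rule: p ← p + [c·p·(h−p) − e·p]·Δt with Δt = 2.
step 1: Δp = -0.15226, p = 0.46074
step 2: Δp = -0.02759, p = 0.43315
step 3: Δp = -0.01114, p = 0.42200
step 4: Δp = -0.00504, p = 0.41697
step 5: Δp = -0.00238, p = 0.41459

0.415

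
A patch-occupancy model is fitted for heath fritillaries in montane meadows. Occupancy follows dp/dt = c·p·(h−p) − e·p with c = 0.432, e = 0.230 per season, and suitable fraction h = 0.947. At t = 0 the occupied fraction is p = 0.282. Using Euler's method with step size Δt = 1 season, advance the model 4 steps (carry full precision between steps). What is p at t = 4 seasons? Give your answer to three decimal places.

Update rule: p ← p + [c·p·(h−p) − e·p]·Δt with Δt = 1.
p: 0.28200 → 0.29815  (Δp = +0.01615)
p: 0.29815 → 0.31315  (Δp = +0.01500)
p: 0.31315 → 0.32687  (Δp = +0.01372)
p: 0.32687 → 0.33926  (Δp = +0.01239)

0.339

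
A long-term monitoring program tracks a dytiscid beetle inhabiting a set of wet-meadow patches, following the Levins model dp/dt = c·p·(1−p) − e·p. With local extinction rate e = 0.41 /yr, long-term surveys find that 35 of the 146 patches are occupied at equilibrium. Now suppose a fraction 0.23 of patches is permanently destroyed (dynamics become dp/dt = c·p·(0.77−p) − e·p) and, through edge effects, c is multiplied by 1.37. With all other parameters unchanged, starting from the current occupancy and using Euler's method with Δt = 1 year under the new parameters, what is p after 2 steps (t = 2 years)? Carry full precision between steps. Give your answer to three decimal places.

Observed p* = 35/146 = 0.23973.
Balance c(1−p*) = e gives c = e/(1 − 0.23973) = 0.41/0.76027 = 0.53928.
Starting from p₀ = 0.23973; update p ← p + (dp/dt)·Δt with the new parameters.
step 1: Δp = -0.00437, p = 0.23536
step 2: Δp = -0.00353, p = 0.23183

0.232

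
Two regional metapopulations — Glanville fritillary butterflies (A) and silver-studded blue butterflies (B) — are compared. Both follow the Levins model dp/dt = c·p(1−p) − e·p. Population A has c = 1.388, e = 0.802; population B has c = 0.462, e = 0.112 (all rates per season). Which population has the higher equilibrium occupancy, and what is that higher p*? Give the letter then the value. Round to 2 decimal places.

A: p*_A = 1 − 0.802/1.388 = 0.4222.
B: p*_B = 1 − 0.112/0.462 = 0.7576.
B is higher at 0.7576.

B, 0.76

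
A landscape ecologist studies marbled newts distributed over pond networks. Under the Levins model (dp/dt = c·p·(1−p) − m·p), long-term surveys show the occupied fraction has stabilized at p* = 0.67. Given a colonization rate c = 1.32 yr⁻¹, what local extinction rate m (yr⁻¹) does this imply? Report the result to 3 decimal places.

At equilibrium c(1−p*) = m.
m = 1.32 × (1 − 0.67) = 1.32 × 0.3300 = 0.4356.

0.436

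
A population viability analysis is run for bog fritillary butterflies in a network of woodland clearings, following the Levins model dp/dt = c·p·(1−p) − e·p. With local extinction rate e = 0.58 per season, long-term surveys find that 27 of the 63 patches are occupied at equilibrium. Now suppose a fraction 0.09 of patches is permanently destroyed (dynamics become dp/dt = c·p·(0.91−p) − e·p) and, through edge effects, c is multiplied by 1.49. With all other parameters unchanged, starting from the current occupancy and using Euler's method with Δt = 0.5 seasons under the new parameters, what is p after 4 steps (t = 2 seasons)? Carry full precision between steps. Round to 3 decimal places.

0.509

Observed p* = 27/63 = 0.42857.
Balance c(1−p*) = e gives c = e/(1 − 0.42857) = 0.58/0.57143 = 1.01500.
Starting from p₀ = 0.42857; update p ← p + (dp/dt)·Δt with the new parameters.
step 1: Δp = +0.03173, p = 0.46030
step 2: Δp = +0.02304, p = 0.48334
step 3: Δp = +0.01577, p = 0.49911
step 4: Δp = +0.01033, p = 0.50945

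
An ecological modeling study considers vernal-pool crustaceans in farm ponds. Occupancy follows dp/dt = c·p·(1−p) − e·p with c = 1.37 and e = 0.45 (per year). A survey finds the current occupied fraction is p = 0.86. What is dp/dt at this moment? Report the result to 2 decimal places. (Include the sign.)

Colonization term: c·p·(1−p) = 1.37×0.86×0.1400 = 0.16495.
Extinction term: e·p = 0.38700.
dp/dt = 0.16495 − 0.38700 = -0.22205.

-0.22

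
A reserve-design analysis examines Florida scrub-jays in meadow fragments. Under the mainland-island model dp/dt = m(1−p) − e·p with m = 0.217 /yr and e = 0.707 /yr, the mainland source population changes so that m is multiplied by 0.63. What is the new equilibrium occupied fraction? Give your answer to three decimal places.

Before: p* = 0.217/(0.217+0.707) = 0.2348.
After: m = 0.13671, e = 0.707; p* = 0.13671/0.8437 = 0.1620.

0.162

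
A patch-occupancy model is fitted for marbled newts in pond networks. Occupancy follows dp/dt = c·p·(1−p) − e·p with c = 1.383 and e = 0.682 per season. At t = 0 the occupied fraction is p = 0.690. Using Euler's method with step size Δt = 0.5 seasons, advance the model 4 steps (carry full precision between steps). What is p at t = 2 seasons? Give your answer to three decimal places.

0.528

Update rule: p ← p + [c·p·(1−p) − e·p]·Δt with Δt = 0.5.
step 1: Δp = -0.08738, p = 0.60262
step 2: Δp = -0.03990, p = 0.56272
step 3: Δp = -0.02173, p = 0.54099
step 4: Δp = -0.01276, p = 0.52822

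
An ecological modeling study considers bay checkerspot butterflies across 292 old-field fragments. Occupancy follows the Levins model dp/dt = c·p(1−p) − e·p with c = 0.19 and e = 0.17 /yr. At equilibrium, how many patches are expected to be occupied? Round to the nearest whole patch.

p* = 1 − e/c = 1 − 0.17/0.19 = 0.1053.
Expected occupied patches = N × p* = 292 × 0.1053 = 30.74 ≈ 31.

31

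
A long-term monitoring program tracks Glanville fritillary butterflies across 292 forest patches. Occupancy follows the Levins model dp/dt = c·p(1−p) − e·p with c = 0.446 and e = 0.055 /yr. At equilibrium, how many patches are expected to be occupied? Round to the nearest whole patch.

p* = 1 − e/c = 1 − 0.055/0.446 = 0.8767.
Expected occupied patches = N × p* = 292 × 0.8767 = 255.99 ≈ 256.

256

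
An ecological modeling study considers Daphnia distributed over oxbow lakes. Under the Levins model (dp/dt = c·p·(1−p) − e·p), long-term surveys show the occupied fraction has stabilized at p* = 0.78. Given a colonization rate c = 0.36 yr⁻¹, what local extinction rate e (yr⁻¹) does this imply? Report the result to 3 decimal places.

0.079

At equilibrium c(1−p*) = e.
e = 0.36 × (1 − 0.78) = 0.36 × 0.2200 = 0.0792.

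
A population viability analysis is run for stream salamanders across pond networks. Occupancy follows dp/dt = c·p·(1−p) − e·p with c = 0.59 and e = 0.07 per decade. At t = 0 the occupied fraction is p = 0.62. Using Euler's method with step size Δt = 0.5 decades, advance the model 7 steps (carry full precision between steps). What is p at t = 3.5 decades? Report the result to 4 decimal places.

Update rule: p ← p + [c·p·(1−p) − e·p]·Δt with Δt = 0.5.
  1  |  dp/dt·Δt = +0.047802  |  p_1 = 0.667802
  2  |  dp/dt·Δt = +0.042070  |  p_2 = 0.709872
  3  |  dp/dt·Δt = +0.035911  |  p_3 = 0.745783
  4  |  dp/dt·Δt = +0.029827  |  p_4 = 0.775610
  5  |  dp/dt·Δt = +0.024195  |  p_5 = 0.799805
  6  |  dp/dt·Δt = +0.019241  |  p_6 = 0.819047
  7  |  dp/dt·Δt = +0.015055  |  p_7 = 0.834102

0.8341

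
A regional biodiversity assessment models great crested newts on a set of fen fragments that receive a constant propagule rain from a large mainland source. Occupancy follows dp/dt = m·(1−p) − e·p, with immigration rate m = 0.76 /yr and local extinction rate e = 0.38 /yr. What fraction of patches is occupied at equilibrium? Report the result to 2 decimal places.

0.67

Setting dp/dt = 0: m − m·p* = e·p*, so m = (m+e)·p*.
p* = m/(m+e) = 0.76/(0.76+0.38) = 0.76/1.1400 = 0.6667.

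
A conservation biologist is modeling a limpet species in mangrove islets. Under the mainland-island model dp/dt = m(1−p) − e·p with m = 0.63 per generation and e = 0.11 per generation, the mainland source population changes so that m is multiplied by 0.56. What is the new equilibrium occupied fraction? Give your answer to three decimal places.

Before: p* = 0.63/(0.63+0.11) = 0.8514.
After: m = 0.3528, e = 0.11; p* = 0.3528/0.4628 = 0.7623.

0.762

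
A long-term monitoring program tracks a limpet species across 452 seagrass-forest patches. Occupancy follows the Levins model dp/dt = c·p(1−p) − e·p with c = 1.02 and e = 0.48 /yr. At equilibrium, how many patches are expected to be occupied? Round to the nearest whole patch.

239

p* = 1 − e/c = 1 − 0.48/1.02 = 0.5294.
Expected occupied patches = N × p* = 452 × 0.5294 = 239.29 ≈ 239.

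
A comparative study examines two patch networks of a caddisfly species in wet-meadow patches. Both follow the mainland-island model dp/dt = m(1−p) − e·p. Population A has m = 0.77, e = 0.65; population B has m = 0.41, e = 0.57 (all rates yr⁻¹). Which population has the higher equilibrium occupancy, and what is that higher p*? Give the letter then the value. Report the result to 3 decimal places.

A: p*_A = m/(m+e) = 0.77/1.4200 = 0.5423.
B: p*_B = 0.41/0.9800 = 0.4184.
A is higher at 0.5423.

A, 0.542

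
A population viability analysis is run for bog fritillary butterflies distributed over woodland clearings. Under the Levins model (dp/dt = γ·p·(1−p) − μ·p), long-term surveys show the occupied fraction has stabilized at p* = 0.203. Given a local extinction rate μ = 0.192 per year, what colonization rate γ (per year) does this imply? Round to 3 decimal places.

At equilibrium γ(1−p*) = μ, so γ = μ/(1−p*).
γ = 0.192/(1 − 0.203) = 0.192/0.7970 = 0.2409.

0.241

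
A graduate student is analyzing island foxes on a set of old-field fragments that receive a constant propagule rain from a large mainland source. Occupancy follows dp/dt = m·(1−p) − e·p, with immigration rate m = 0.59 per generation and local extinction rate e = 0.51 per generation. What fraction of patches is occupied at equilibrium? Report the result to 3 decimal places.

At equilibrium the propagule rain into empty patches balances local extinction: m(1−p*) = e·p*.
p* = m/(m+e) = 0.59/(0.59+0.51) = 0.59/1.1000 = 0.5364.

0.536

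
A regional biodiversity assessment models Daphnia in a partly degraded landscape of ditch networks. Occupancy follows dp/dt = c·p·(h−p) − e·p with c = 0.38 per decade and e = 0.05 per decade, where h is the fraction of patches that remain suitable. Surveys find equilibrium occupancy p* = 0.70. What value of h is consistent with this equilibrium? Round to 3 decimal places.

0.832

At equilibrium c(h−p*) = e, so h = p* + e/c.
h = 0.70 + 0.05/0.38 = 0.70 + 0.1316 = 0.8316.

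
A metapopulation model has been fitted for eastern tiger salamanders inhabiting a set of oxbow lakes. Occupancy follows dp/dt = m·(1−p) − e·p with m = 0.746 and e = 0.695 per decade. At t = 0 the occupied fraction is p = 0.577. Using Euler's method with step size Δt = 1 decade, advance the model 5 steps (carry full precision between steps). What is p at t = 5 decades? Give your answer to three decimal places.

Update rule: p ← p + [m·(1−p) − e·p]·Δt with Δt = 1.
p: 0.57700 → 0.49154  (Δp = -0.08546)
p: 0.49154 → 0.52923  (Δp = +0.03769)
p: 0.52923 → 0.51261  (Δp = -0.01662)
p: 0.51261 → 0.51994  (Δp = +0.00733)
p: 0.51994 → 0.51671  (Δp = -0.00323)

0.517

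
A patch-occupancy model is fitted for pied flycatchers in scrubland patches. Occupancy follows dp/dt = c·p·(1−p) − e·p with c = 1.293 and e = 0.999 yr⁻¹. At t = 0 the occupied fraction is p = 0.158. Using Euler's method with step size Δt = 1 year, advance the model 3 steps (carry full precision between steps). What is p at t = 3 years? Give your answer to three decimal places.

Update rule: p ← p + [c·p·(1−p) − e·p]·Δt with Δt = 1.
t = 1: p = 0.15800 + (+0.01417) = 0.17217
t = 2: p = 0.17217 + (+0.01229) = 0.18446
t = 3: p = 0.18446 + (+0.01024) = 0.19470

0.195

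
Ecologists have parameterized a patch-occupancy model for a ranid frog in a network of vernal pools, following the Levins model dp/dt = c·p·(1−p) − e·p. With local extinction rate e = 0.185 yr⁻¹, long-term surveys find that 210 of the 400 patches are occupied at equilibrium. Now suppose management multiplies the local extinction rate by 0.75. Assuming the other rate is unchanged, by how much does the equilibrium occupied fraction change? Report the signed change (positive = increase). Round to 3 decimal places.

Observed p* = 210/400 = 0.52500.
Balance c(1−p*) = e gives c = e/(1 − 0.52500) = 0.185/0.47500 = 0.38947.
New p* = 1 − e/c = 1 − 0.13875/0.38947 = 0.64375.
Δp* = 0.64375 − 0.52500 = +0.11875.

0.119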